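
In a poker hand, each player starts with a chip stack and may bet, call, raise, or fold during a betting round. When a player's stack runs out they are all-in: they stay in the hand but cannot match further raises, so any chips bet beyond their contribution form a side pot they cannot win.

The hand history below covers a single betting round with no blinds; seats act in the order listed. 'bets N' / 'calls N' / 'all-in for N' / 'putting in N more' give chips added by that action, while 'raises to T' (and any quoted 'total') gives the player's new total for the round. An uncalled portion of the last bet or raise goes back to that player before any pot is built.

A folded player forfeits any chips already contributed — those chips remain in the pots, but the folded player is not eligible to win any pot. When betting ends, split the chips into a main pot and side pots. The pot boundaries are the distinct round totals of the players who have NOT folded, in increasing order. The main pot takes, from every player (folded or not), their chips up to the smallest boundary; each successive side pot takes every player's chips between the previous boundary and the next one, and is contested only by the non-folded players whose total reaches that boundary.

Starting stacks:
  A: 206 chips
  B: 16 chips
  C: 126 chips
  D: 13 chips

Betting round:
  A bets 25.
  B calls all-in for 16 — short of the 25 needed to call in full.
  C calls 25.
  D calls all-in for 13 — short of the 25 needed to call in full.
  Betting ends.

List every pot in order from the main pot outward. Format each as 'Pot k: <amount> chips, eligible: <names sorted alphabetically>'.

Pot 1: 52 chips, eligible: A, B, C, D
Pot 2: 9 chips, eligible: A, B, C
Pot 3: 18 chips, eligible: A, C

Derivation:
Contributions: A=25, B=16, C=25, D=13
Pot levels (distinct totals of non-folded players): 13, 16, 25
Layer 1-13: 13 each from A, B, C, D = 13*4 = 52 chips; eligible A, B, C, D
Layer 14-16: 3 each from A, B, C = 3*3 = 9 chips; eligible A, B, C
Layer 17-25: 9 each from A, C = 9*2 = 18 chips; eligible A, C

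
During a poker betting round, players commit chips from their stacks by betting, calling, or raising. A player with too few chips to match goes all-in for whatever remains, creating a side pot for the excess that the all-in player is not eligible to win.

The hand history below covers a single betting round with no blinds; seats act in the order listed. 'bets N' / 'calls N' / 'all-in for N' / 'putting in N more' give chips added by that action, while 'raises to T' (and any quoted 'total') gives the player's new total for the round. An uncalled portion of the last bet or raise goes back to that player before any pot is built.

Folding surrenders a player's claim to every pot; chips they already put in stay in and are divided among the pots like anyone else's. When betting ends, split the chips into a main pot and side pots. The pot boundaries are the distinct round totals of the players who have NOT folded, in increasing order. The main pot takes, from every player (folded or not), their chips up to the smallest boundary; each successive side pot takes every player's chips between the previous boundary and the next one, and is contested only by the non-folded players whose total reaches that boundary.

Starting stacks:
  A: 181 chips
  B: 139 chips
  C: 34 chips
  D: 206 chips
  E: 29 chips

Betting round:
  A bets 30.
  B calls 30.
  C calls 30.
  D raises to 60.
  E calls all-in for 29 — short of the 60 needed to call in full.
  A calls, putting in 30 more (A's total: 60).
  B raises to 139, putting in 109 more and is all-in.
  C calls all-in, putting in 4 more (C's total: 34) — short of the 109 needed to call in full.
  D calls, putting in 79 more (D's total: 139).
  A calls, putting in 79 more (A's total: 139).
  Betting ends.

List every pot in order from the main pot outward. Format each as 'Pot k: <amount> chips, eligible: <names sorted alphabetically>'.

Pot 1: 145 chips, eligible: A, B, C, D, E
Pot 2: 20 chips, eligible: A, B, C, D
Pot 3: 315 chips, eligible: A, B, D

Derivation:
Contributions: A=139, B=139, C=34, D=139, E=29
Pot levels (distinct totals of non-folded players): 29, 34, 139
Layer 1-29: 29 each from A, B, C, D, E = 29*5 = 145 chips; eligible A, B, C, D, E
Layer 30-34: 5 each from A, B, C, D = 5*4 = 20 chips; eligible A, B, C, D
Layer 35-139: 105 each from A, B, D = 105*3 = 315 chips; eligible A, B, D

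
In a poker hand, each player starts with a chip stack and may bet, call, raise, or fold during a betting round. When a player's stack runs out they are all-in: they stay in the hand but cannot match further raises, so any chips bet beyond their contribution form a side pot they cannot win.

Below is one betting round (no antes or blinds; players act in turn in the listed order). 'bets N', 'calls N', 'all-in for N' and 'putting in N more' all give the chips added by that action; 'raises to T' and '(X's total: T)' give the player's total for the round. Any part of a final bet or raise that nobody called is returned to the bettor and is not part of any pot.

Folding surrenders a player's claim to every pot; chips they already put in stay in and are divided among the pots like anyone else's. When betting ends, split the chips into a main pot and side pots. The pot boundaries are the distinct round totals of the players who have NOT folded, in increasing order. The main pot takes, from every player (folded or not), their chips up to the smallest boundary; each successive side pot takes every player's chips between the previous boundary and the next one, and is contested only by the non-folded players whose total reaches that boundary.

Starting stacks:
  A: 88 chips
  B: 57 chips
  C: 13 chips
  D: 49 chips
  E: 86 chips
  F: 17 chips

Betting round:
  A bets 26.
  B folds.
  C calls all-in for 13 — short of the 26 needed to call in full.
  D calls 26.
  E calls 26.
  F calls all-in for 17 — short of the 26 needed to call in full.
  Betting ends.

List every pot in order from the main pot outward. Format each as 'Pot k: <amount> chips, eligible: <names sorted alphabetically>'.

Contributions: A=26, C=13, D=26, E=26, F=17
Folded: B
Pot levels (distinct totals of non-folded players): 13, 17, 26
Layer 1-13: 13 each from A, C, D, E, F = 13*5 = 65 chips; eligible A, C, D, E, F
Layer 14-17: 4 each from A, D, E, F = 4*4 = 16 chips; eligible A, D, E, F
Layer 18-26: 9 each from A, D, E = 9*3 = 27 chips; eligible A, D, E

Pot 1: 65 chips, eligible: A, C, D, E, F
Pot 2: 16 chips, eligible: A, D, E, F
Pot 3: 27 chips, eligible: A, D, E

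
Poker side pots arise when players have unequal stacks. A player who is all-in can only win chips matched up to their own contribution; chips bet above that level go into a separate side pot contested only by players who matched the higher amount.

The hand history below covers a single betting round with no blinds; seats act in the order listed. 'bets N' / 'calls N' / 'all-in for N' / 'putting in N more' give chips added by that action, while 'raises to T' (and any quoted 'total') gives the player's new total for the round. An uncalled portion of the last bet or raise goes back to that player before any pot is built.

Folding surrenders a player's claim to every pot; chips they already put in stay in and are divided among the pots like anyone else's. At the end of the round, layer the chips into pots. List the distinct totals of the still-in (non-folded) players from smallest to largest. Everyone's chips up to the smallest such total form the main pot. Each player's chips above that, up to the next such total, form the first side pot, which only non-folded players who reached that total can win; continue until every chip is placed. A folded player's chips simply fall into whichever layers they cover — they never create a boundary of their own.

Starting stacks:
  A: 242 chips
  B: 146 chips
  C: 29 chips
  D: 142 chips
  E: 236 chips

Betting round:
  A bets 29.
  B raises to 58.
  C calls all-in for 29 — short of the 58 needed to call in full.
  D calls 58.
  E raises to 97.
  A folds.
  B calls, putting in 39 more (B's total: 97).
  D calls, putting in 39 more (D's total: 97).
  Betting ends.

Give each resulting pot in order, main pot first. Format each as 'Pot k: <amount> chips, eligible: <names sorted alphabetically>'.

Contributions: A=29, B=97, C=29, D=97, E=97
Folded: A
Pot levels (distinct totals of non-folded players): 29, 97
Layer 1-29: 29 each from A, B, C, D, E = 29*5 = 145 chips; eligible B, C, D, E
Layer 30-97: 68 each from B, D, E = 68*3 = 204 chips; eligible B, D, E

Pot 1: 145 chips, eligible: B, C, D, E
Pot 2: 204 chips, eligible: B, D, E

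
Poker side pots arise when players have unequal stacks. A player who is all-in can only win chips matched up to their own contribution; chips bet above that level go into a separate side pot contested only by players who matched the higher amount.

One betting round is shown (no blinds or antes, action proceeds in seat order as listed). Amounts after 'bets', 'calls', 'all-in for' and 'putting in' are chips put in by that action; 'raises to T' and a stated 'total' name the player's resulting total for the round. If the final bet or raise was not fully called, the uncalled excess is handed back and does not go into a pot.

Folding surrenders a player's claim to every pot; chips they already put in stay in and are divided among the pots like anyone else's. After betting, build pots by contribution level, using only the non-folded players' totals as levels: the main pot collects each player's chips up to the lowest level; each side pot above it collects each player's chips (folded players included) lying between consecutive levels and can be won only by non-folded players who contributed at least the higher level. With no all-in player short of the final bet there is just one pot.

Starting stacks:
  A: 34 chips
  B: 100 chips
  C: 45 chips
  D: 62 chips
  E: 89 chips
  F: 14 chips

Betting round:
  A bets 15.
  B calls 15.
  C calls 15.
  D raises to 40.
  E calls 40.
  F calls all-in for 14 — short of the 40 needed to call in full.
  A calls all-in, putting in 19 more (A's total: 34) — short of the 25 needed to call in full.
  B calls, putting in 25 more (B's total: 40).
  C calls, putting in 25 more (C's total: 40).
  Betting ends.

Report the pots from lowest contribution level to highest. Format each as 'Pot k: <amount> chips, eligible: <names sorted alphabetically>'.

Contributions: A=34, B=40, C=40, D=40, E=40, F=14
Pot levels (distinct totals of non-folded players): 14, 34, 40
Layer 1-14: 14 each from A, B, C, D, E, F = 14*6 = 84 chips; eligible A, B, C, D, E, F
Layer 15-34: 20 each from A, B, C, D, E = 20*5 = 100 chips; eligible A, B, C, D, E
Layer 35-40: 6 each from B, C, D, E = 6*4 = 24 chips; eligible B, C, D, E

Pot 1: 84 chips, eligible: A, B, C, D, E, F
Pot 2: 100 chips, eligible: A, B, C, D, E
Pot 3: 24 chips, eligible: B, C, D, E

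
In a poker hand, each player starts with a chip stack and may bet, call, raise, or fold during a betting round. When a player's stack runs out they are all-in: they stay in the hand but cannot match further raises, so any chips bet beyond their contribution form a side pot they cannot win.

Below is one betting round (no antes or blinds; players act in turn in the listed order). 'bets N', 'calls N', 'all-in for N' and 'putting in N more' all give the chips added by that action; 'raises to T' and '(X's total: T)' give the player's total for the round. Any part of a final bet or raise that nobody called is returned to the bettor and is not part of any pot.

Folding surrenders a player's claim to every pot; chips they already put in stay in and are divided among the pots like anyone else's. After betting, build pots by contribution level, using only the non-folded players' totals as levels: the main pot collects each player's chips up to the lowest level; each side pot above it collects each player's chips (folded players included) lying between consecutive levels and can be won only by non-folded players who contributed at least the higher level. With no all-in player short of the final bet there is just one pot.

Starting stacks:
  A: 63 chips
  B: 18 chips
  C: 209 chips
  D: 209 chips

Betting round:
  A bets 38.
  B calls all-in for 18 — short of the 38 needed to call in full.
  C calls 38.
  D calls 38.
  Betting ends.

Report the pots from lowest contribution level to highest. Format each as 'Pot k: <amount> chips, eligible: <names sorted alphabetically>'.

Contributions: A=38, B=18, C=38, D=38
Pot levels (distinct totals of non-folded players): 18, 38
Layer 1-18: 18 each from A, B, C, D = 18*4 = 72 chips; eligible A, B, C, D
Layer 19-38: 20 each from A, C, D = 20*3 = 60 chips; eligible A, C, D

Pot 1: 72 chips, eligible: A, B, C, D
Pot 2: 60 chips, eligible: A, C, D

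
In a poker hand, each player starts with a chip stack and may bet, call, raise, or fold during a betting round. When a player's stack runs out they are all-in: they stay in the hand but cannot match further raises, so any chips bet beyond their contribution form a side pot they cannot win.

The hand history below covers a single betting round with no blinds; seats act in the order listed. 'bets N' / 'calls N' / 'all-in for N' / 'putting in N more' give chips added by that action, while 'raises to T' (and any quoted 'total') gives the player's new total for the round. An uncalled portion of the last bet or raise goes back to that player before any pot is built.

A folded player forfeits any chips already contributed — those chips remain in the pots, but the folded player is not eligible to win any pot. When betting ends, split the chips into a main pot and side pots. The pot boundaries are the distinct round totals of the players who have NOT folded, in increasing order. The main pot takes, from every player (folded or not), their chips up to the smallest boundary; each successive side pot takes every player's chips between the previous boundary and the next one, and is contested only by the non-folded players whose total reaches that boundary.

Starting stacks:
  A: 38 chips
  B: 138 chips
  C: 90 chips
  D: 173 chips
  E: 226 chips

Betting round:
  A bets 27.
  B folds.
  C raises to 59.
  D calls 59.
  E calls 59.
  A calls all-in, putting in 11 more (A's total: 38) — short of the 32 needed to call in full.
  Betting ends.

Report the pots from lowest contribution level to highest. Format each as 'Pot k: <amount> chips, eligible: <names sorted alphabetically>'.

Contributions: A=38, C=59, D=59, E=59
Folded: B
Pot levels (distinct totals of non-folded players): 38, 59
Layer 1-38: 38 each from A, C, D, E = 38*4 = 152 chips; eligible A, C, D, E
Layer 39-59: 21 each from C, D, E = 21*3 = 63 chips; eligible C, D, E

Pot 1: 152 chips, eligible: A, C, D, E
Pot 2: 63 chips, eligible: C, D, E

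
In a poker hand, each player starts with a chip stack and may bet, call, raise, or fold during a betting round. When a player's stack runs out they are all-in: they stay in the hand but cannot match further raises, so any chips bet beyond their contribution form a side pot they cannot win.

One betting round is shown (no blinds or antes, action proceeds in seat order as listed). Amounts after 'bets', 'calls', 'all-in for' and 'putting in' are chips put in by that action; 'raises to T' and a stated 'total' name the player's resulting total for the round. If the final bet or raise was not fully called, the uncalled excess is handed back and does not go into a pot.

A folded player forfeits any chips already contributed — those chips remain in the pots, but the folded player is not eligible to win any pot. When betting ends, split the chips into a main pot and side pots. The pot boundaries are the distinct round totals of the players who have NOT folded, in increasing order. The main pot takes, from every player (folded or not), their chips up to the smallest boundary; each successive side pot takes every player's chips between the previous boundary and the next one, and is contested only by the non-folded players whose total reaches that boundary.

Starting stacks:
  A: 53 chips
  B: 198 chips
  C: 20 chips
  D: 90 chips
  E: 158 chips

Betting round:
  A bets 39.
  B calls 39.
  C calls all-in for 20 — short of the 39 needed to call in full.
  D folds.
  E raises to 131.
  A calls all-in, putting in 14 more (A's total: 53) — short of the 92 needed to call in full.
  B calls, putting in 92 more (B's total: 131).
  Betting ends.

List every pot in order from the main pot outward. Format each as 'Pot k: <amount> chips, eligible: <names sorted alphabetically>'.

Pot 1: 80 chips, eligible: A, B, C, E
Pot 2: 99 chips, eligible: A, B, E
Pot 3: 156 chips, eligible: B, E

Derivation:
Contributions: A=53, B=131, C=20, E=131
Folded: D
Pot levels (distinct totals of non-folded players): 20, 53, 131
Layer 1-20: 20 each from A, B, C, E = 20*4 = 80 chips; eligible A, B, C, E
Layer 21-53: 33 each from A, B, E = 33*3 = 99 chips; eligible A, B, E
Layer 54-131: 78 each from B, E = 78*2 = 156 chips; eligible B, E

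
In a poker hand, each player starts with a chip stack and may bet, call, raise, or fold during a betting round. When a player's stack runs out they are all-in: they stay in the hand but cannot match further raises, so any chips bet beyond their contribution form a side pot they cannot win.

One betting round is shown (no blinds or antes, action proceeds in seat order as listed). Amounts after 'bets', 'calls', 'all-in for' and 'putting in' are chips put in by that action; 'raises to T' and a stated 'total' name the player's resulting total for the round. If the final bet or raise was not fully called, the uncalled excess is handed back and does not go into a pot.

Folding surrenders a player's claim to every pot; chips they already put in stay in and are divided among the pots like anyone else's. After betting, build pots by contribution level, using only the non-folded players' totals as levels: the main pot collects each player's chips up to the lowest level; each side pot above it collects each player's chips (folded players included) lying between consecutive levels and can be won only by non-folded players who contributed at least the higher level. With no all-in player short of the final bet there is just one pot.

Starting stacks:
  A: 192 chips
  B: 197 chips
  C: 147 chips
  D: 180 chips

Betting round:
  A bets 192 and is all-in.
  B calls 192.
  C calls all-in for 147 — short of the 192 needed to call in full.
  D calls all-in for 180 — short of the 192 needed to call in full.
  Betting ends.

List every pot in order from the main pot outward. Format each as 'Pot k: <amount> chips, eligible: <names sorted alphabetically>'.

Contributions: A=192, B=192, C=147, D=180
Pot levels (distinct totals of non-folded players): 147, 180, 192
Layer 1-147: 147 each from A, B, C, D = 147*4 = 588 chips; eligible A, B, C, D
Layer 148-180: 33 each from A, B, D = 33*3 = 99 chips; eligible A, B, D
Layer 181-192: 12 each from A, B = 12*2 = 24 chips; eligible A, B

Pot 1: 588 chips, eligible: A, B, C, D
Pot 2: 99 chips, eligible: A, B, D
Pot 3: 24 chips, eligible: A, B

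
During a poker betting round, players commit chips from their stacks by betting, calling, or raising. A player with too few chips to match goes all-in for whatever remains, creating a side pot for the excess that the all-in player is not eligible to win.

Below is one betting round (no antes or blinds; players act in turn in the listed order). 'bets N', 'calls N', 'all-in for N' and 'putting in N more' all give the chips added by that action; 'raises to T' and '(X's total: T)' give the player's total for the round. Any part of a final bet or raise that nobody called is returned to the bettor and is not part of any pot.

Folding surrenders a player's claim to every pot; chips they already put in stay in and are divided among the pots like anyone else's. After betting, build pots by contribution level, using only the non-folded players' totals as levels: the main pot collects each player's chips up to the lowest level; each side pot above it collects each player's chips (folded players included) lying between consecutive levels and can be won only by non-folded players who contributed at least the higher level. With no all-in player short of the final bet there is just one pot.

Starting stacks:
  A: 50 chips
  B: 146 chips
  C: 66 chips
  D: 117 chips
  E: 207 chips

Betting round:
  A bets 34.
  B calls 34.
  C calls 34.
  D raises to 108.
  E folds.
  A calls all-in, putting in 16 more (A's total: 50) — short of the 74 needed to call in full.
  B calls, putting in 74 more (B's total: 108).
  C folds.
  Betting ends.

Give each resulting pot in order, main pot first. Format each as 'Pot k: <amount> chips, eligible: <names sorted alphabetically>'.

Pot 1: 184 chips, eligible: A, B, D
Pot 2: 116 chips, eligible: B, D

Derivation:
Contributions: A=50, B=108, C=34, D=108
Folded: C, E
Pot levels (distinct totals of non-folded players): 50, 108
Layer 1-50: A 50 + B 50 + C 34 + D 50 = 184 chips; eligible A, B, D
Layer 51-108: 58 each from B, D = 58*2 = 116 chips; eligible B, D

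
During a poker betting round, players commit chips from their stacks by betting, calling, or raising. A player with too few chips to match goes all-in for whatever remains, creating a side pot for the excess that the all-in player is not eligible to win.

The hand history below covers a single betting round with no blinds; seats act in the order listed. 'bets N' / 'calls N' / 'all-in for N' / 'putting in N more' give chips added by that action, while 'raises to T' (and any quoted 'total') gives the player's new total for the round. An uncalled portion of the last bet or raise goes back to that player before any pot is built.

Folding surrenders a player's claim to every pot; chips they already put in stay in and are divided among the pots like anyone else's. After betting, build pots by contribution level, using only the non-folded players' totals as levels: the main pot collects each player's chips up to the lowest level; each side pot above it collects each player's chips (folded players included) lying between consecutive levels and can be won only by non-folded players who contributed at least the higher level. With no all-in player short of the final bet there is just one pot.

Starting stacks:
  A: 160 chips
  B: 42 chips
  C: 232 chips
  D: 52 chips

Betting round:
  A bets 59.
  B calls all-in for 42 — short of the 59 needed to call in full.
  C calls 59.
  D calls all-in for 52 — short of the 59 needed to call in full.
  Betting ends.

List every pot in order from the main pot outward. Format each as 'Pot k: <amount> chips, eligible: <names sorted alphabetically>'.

Contributions: A=59, B=42, C=59, D=52
Pot levels (distinct totals of non-folded players): 42, 52, 59
Layer 1-42: 42 each from A, B, C, D = 42*4 = 168 chips; eligible A, B, C, D
Layer 43-52: 10 each from A, C, D = 10*3 = 30 chips; eligible A, C, D
Layer 53-59: 7 each from A, C = 7*2 = 14 chips; eligible A, C

Pot 1: 168 chips, eligible: A, B, C, D
Pot 2: 30 chips, eligible: A, C, D
Pot 3: 14 chips, eligible: A, C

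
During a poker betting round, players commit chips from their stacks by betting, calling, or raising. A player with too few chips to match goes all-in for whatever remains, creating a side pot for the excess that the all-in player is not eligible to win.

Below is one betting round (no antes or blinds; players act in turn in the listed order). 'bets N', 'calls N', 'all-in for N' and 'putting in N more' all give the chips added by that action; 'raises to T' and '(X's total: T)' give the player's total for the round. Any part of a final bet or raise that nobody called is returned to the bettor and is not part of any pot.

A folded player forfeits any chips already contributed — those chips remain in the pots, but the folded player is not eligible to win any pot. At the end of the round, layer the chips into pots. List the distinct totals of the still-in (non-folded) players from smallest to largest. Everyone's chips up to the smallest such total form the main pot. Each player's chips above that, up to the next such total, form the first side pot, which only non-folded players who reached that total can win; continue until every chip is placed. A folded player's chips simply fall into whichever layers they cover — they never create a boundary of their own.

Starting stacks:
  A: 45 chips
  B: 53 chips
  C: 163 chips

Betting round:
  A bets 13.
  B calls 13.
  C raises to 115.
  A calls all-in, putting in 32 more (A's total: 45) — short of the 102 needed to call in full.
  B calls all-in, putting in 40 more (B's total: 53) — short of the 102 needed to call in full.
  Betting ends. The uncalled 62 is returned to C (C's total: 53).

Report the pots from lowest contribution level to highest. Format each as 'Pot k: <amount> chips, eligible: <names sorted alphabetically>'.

Contributions (after 62 returned to C): A=45, B=53, C=53
Pot levels (distinct totals of non-folded players): 45, 53
Layer 1-45: 45 each from A, B, C = 45*3 = 135 chips; eligible A, B, C
Layer 46-53: 8 each from B, C = 8*2 = 16 chips; eligible B, C

Pot 1: 135 chips, eligible: A, B, C
Pot 2: 16 chips, eligible: B, C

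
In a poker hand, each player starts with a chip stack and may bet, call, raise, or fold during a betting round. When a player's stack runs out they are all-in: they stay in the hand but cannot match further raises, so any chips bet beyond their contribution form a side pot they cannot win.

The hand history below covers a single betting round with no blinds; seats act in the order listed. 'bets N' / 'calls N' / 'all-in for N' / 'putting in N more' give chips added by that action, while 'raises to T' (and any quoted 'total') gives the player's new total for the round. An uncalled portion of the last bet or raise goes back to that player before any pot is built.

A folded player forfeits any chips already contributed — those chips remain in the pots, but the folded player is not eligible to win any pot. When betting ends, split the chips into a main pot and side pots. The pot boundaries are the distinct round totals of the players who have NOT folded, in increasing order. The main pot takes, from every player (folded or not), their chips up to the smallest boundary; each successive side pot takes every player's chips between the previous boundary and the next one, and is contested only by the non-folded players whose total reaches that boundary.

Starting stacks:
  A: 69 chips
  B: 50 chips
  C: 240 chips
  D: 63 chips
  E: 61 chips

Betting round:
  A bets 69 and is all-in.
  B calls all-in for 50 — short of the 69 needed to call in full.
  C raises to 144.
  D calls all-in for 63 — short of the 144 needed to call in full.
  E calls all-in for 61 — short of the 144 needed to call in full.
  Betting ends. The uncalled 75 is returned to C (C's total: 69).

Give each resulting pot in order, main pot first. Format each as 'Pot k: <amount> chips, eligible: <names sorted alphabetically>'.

Pot 1: 250 chips, eligible: A, B, C, D, E
Pot 2: 44 chips, eligible: A, C, D, E
Pot 3: 6 chips, eligible: A, C, D
Pot 4: 12 chips, eligible: A, C

Derivation:
Contributions (after 75 returned to C): A=69, B=50, C=69, D=63, E=61
Pot levels (distinct totals of non-folded players): 50, 61, 63, 69
Layer 1-50: 50 each from A, B, C, D, E = 50*5 = 250 chips; eligible A, B, C, D, E
Layer 51-61: 11 each from A, C, D, E = 11*4 = 44 chips; eligible A, C, D, E
Layer 62-63: 2 each from A, C, D = 2*3 = 6 chips; eligible A, C, D
Layer 64-69: 6 each from A, C = 6*2 = 12 chips; eligible A, C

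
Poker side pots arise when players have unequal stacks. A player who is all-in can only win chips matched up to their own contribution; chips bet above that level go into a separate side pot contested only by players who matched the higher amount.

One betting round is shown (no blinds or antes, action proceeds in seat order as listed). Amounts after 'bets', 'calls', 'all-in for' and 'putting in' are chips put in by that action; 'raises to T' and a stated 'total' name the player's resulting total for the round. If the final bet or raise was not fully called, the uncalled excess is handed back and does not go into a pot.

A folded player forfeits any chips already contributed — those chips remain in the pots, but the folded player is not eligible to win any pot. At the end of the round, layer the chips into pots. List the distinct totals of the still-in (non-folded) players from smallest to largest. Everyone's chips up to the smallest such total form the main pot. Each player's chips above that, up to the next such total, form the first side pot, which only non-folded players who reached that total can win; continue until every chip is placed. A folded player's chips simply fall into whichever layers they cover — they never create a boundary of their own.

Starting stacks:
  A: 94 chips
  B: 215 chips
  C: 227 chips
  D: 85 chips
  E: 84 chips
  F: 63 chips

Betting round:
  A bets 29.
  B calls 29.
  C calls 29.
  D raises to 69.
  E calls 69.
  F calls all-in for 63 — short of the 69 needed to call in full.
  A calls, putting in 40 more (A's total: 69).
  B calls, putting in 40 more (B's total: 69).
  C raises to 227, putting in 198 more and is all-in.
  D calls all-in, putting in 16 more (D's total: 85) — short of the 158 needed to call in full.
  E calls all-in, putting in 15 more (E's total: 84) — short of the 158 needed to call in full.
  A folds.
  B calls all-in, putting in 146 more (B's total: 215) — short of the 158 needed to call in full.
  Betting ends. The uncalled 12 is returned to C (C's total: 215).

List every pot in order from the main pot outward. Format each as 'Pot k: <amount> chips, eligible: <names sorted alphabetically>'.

Contributions (after 12 returned to C): A=69, B=215, C=215, D=85, E=84, F=63
Folded: A
Pot levels (distinct totals of non-folded players): 63, 84, 85, 215
Layer 1-63: 63 each from A, B, C, D, E, F = 63*6 = 378 chips; eligible B, C, D, E, F
Layer 64-84: A 6 + B 21 + C 21 + D 21 + E 21 = 90 chips; eligible B, C, D, E
Layer 85-85: 1 each from B, C, D = 1*3 = 3 chips; eligible B, C, D
Layer 86-215: 130 each from B, C = 130*2 = 260 chips; eligible B, C

Pot 1: 378 chips, eligible: B, C, D, E, F
Pot 2: 90 chips, eligible: B, C, D, E
Pot 3: 3 chips, eligible: B, C, D
Pot 4: 260 chips, eligible: B, C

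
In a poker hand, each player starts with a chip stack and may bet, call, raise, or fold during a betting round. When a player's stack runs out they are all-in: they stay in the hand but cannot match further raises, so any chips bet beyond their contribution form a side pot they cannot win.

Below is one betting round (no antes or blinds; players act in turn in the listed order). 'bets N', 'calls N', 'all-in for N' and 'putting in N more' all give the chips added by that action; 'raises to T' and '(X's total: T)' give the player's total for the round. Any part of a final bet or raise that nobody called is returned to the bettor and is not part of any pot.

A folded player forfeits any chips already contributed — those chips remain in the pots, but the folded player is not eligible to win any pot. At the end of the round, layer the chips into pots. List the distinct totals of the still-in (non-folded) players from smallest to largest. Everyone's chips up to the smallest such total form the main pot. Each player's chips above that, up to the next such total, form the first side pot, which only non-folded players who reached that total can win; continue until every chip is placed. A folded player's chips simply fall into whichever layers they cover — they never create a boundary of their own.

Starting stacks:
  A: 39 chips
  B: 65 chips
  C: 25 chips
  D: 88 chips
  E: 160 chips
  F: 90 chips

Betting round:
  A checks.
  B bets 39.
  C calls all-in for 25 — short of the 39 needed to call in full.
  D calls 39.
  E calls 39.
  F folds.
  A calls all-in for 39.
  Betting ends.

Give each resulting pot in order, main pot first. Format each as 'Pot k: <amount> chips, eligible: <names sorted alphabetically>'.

Contributions: A=39, B=39, C=25, D=39, E=39
Folded: F
Pot levels (distinct totals of non-folded players): 25, 39
Layer 1-25: 25 each from A, B, C, D, E = 25*5 = 125 chips; eligible A, B, C, D, E
Layer 26-39: 14 each from A, B, D, E = 14*4 = 56 chips; eligible A, B, D, E

Pot 1: 125 chips, eligible: A, B, C, D, E
Pot 2: 56 chips, eligible: A, B, D, E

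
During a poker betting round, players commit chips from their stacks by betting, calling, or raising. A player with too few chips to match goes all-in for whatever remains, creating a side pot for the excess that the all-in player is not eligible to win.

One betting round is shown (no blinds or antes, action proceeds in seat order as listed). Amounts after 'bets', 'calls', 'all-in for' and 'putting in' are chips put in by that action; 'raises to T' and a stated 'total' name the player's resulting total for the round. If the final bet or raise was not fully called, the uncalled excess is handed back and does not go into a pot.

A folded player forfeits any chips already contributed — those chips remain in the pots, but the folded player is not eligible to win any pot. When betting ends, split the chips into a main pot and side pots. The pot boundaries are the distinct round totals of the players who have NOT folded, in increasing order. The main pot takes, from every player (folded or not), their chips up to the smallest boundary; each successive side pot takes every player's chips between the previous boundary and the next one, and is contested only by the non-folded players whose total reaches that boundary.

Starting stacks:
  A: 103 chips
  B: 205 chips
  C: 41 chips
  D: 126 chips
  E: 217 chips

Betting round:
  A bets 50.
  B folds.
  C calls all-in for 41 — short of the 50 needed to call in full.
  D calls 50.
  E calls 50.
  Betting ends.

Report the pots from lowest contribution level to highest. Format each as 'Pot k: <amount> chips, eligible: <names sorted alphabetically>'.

Contributions: A=50, C=41, D=50, E=50
Folded: B
Pot levels (distinct totals of non-folded players): 41, 50
Layer 1-41: 41 each from A, C, D, E = 41*4 = 164 chips; eligible A, C, D, E
Layer 42-50: 9 each from A, D, E = 9*3 = 27 chips; eligible A, D, E

Pot 1: 164 chips, eligible: A, C, D, E
Pot 2: 27 chips, eligible: A, D, E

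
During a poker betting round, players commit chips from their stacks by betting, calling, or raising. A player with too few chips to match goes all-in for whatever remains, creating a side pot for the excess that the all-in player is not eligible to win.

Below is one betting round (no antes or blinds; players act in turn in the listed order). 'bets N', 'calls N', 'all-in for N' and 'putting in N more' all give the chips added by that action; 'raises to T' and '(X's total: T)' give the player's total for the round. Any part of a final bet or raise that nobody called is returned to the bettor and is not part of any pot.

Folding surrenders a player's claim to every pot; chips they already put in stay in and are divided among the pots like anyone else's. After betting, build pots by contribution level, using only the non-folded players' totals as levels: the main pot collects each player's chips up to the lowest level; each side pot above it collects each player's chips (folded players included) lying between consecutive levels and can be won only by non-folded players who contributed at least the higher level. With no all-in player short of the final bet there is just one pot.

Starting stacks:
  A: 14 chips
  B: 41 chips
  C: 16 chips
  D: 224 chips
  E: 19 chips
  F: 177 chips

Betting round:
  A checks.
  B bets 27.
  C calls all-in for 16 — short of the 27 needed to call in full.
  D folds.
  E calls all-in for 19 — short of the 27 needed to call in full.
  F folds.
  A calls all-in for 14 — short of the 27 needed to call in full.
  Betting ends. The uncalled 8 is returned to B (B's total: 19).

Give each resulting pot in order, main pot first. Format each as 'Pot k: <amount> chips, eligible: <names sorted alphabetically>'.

Contributions (after 8 returned to B): A=14, B=19, C=16, E=19
Folded: D, F
Pot levels (distinct totals of non-folded players): 14, 16, 19
Layer 1-14: 14 each from A, B, C, E = 14*4 = 56 chips; eligible A, B, C, E
Layer 15-16: 2 each from B, C, E = 2*3 = 6 chips; eligible B, C, E
Layer 17-19: 3 each from B, E = 3*2 = 6 chips; eligible B, E

Pot 1: 56 chips, eligible: A, B, C, E
Pot 2: 6 chips, eligible: B, C, E
Pot 3: 6 chips, eligible: B, E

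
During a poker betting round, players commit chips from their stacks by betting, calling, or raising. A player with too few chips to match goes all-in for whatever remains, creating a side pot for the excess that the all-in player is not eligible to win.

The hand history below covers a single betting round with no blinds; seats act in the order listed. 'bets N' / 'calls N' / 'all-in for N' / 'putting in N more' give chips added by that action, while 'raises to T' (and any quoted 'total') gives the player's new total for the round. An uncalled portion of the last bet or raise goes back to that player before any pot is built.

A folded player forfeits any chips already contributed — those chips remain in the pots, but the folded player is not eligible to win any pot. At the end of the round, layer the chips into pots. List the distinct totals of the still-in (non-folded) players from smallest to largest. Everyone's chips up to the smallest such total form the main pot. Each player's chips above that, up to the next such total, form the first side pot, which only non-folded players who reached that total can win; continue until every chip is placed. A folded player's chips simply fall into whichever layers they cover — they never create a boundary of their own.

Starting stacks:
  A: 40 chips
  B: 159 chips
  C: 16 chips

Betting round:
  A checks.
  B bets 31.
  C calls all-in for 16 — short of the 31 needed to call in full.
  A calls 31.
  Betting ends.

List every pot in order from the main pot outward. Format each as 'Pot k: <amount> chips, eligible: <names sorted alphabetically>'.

Pot 1: 48 chips, eligible: A, B, C
Pot 2: 30 chips, eligible: A, B

Derivation:
Contributions: A=31, B=31, C=16
Pot levels (distinct totals of non-folded players): 16, 31
Layer 1-16: 16 each from A, B, C = 16*3 = 48 chips; eligible A, B, C
Layer 17-31: 15 each from A, B = 15*2 = 30 chips; eligible A, B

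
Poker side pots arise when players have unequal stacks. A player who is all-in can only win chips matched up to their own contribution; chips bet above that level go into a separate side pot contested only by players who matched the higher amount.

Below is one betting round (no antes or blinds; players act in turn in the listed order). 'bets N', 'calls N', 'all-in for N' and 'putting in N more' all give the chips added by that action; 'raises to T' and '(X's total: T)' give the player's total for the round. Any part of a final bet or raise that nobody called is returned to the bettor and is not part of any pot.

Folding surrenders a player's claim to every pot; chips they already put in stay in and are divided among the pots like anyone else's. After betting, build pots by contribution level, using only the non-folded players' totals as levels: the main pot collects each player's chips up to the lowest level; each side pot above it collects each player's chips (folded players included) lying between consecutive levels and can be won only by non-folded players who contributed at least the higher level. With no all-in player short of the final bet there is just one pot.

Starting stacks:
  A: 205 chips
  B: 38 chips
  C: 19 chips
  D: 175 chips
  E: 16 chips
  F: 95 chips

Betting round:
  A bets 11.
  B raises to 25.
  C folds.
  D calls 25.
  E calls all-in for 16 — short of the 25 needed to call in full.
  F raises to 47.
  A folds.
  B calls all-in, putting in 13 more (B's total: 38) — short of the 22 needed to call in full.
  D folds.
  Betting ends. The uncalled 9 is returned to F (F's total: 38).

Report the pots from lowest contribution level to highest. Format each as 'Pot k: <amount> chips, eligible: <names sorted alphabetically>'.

Contributions (after 9 returned to F): A=11, B=38, D=25, E=16, F=38
Folded: A, C, D
Pot levels (distinct totals of non-folded players): 16, 38
Layer 1-16: A 11 + B 16 + D 16 + E 16 + F 16 = 75 chips; eligible B, E, F
Layer 17-38: B 22 + D 9 + F 22 = 53 chips; eligible B, F

Pot 1: 75 chips, eligible: B, E, F
Pot 2: 53 chips, eligible: B, F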